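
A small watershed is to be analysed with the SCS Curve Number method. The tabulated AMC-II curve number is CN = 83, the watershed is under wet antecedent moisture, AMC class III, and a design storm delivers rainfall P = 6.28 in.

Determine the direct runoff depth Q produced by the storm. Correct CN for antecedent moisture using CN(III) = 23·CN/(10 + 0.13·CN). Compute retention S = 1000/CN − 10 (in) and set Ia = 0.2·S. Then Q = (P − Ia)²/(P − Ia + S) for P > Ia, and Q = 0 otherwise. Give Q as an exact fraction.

CN(III) from CN(II)=83: (23·83)/(10 + 0.13·83) = 190900/2079 ≈ 91.823
S = 1000/(190900/2079) − 10 = 1700/1909 in ≈ 0.891 in
Ia = 0.2S: 0.2·0.891 = 0.178 in (exactly 340/1909)
P − Ia = 6.280 − 0.178 = 291213/47725 ≈ 6.102 in (> 0, runoff occurs)
Q: (291213/47725)² ÷ (333713/47725) = 84805011369/15926452925 in (≈ 5.325 in)

Q = 84805011369/15926452925 in ≈ 5.325 in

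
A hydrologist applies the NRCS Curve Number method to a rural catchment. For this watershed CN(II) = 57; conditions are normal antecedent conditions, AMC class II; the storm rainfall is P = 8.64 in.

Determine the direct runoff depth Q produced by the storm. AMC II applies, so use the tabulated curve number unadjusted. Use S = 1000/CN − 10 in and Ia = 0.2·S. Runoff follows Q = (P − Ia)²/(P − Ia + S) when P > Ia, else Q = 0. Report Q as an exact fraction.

CN(II) = 57; AMC II needs no correction.
S = 1000/57 − 10 = 430/57 in ≈ 7.544 in
Ia = 0.2S: 0.2·7.544 = 1.509 in (exactly 86/57)
P − Ia = 8.640 − 1.509 = 10162/1425 ≈ 7.131 in (> 0, runoff occurs)
Q: (10162/1425)² ÷ (20912/1425) = 25816561/7449900 in (≈ 3.465 in)

Q = 25816561/7449900 in ≈ 3.465 in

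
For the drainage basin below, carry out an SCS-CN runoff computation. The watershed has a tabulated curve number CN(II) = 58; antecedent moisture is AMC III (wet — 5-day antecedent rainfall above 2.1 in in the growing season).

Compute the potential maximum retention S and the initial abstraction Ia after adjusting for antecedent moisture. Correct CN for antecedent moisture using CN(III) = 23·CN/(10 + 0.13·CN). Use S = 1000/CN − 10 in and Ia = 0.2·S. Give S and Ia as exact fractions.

CN(III) from CN(II)=58: (23·58)/(10 + 0.13·58) = 66700/877 ≈ 76.055
Retention S: 1000/CN − 10 with CN=76.055 → S = 2100/667 ≈ 3.148 in
Ia = 0.2·(2100/667) = 420/667 in ≈ 0.630 in

S = 2100/667 in ≈ 3.148 in; Ia = 420/667 in ≈ 0.630 in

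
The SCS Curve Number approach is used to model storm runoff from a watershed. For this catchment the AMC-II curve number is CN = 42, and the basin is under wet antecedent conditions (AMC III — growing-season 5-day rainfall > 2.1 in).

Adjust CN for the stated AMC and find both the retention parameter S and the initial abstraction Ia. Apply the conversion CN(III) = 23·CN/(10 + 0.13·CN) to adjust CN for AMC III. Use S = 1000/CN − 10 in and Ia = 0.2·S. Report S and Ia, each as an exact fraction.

S = 2900/483 in ≈ 6.004 in; Ia = 580/483 in ≈ 1.201 in

Adjust CN=42 to AMC III: 23·42/(10 + 0.13·42) → 966 ÷ (773/50) = 48300/773 ≈ 62.484
Max retention: S = 1000/(48300/773) − 10 = 2900/483 in (≈ 6.004 in)
Ia = 0.2S: 0.2·6.004 = 1.201 in (exactly 580/483)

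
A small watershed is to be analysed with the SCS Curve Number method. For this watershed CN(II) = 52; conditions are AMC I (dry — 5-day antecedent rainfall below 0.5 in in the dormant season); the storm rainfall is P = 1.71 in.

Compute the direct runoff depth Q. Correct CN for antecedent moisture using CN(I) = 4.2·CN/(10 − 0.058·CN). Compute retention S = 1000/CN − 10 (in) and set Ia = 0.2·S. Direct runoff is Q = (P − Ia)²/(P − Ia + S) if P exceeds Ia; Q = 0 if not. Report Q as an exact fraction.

Q = 0 in ≈ 0.000 in

Adjust CN=52 to AMC I: 4.2·52/(10 − 0.058·52) → (1092/5) ÷ (873/125) = 9100/291 ≈ 31.271
Max retention: S = 1000/(9100/291) − 10 = 2000/91 in (≈ 21.978 in)
Initial abstraction Ia = S/5 = (2000/91)/5 = 400/91 ≈ 4.396 in
P = 1.710 ≤ Ia = 4.396 in: entire storm abstracted, Q = 0.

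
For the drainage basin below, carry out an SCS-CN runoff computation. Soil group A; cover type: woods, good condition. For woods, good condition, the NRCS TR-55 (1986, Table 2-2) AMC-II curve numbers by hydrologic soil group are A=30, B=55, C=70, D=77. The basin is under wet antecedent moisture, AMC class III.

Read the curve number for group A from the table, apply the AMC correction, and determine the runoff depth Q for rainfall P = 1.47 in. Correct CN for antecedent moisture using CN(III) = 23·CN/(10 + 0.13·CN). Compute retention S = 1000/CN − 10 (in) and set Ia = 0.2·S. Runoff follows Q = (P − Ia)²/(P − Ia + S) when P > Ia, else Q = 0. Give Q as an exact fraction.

Q = 0 in ≈ 0.000 in

NRCS table: woods, good condition, soil group A → CN(II) = 30
Adjust CN=30 to AMC III: 23·30/(10 + 0.13·30) → 690 ÷ (139/10) = 6900/139 ≈ 49.640
Retention S: 1000/CN − 10 with CN=49.640 → S = 700/69 ≈ 10.145 in
Ia = 0.2S: 0.2·10.145 = 2.029 in (exactly 140/69)
P = 1.470 ≤ Ia = 2.029 in: entire storm abstracted, Q = 0.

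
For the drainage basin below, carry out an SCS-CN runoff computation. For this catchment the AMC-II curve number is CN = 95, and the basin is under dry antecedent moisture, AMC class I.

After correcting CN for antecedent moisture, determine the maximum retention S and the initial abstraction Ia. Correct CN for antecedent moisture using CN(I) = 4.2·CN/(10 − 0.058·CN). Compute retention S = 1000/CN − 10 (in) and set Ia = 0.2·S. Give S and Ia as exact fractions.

Adjust CN=95 to AMC I: 4.2·95/(10 − 0.058·95) → 399 ÷ (449/100) = 39900/449 ≈ 88.864
Max retention: S = 1000/(39900/449) − 10 = 500/399 in (≈ 1.253 in)
Initial abstraction Ia = S/5 = (500/399)/5 = 100/399 ≈ 0.251 in

S = 500/399 in ≈ 1.253 in; Ia = 100/399 in ≈ 0.251 in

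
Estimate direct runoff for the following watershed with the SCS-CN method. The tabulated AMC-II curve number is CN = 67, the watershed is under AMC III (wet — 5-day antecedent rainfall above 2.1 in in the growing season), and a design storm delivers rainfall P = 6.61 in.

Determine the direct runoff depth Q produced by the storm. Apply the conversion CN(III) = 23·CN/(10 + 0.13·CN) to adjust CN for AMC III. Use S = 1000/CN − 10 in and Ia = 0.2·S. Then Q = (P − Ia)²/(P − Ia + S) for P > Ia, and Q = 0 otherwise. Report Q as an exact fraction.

Q = 907448665201/197648814100 in ≈ 4.591 in

Wet (AMC III): CN(III) = 23·67/(10 + 0.13·67) = 1541/(1871/100) = 154100/1871 ≈ 82.362
Max retention: S = 1000/(154100/1871) − 10 = 3300/1541 in (≈ 2.141 in)
Initial abstraction Ia = S/5 = (3300/1541)/5 = 660/1541 ≈ 0.428 in
P − Ia = 6.610 − 0.428 = 952601/154100 ≈ 6.182 in (> 0, runoff occurs)
Runoff Q = (P−Ia)²/(P−Ia+S) = (6.182)²/(6.182+2.141) = 907448665201/197648814100 ≈ 4.591 in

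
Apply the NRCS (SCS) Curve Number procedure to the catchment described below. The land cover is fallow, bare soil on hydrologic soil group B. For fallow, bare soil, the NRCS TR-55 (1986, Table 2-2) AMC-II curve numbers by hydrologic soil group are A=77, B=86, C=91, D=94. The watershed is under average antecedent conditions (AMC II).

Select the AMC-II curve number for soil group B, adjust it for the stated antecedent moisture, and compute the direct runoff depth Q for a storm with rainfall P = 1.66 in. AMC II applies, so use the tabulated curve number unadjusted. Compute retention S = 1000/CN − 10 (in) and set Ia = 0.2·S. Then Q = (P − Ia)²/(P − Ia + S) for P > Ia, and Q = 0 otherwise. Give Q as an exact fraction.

Q = 8231161/13693350 in ≈ 0.601 in

NRCS table: fallow, bare soil, soil group B → CN(II) = 86
CN(II) = 86; AMC II needs no correction.
Retention S: 1000/CN − 10 with CN=86.000 → S = 70/43 ≈ 1.628 in
Ia = 0.2S: 0.2·1.628 = 0.326 in (exactly 14/43)
Since P=1.660 > Ia=0.326: effective rainfall P−Ia = 2869/2150 in
Q = (2869/2150)²/((2869/2150) + 70/43) = (8231161/4622500)/(6369/2150) = 8231161/13693350 in ≈ 0.601 in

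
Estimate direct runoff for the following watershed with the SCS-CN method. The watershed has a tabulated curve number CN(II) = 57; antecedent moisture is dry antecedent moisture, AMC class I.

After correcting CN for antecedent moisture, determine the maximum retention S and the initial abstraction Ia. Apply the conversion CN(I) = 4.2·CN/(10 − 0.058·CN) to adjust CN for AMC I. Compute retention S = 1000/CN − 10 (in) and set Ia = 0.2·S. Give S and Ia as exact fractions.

S = 21500/1197 in ≈ 17.962 in; Ia = 4300/1197 in ≈ 3.592 in

CN(I) from CN(II)=57: (4.2·57)/(10 − 0.058·57) = 119700/3347 ≈ 35.763
Retention S: 1000/CN − 10 with CN=35.763 → S = 21500/1197 ≈ 17.962 in
Ia = 0.2·(21500/1197) = 4300/1197 in ≈ 3.592 in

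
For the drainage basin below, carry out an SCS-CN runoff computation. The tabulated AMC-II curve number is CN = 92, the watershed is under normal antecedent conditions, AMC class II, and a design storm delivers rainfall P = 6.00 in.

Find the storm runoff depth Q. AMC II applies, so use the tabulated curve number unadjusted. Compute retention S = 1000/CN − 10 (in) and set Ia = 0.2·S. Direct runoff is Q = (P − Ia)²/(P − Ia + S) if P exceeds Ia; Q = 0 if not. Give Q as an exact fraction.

Q = 8978/1771 in ≈ 5.069 in

Average conditions: CN = 92 (no AMC adjustment).
Retention S: 1000/CN − 10 with CN=92.000 → S = 20/23 ≈ 0.870 in
Initial abstraction Ia = S/5 = (20/23)/5 = 4/23 ≈ 0.174 in
Excess rainfall: 6.000 − 0.174 = 5.826 in; P > Ia so Q > 0
Runoff Q = (P−Ia)²/(P−Ia+S) = (5.826)²/(5.826+0.870) = 8978/1771 ≈ 5.069 in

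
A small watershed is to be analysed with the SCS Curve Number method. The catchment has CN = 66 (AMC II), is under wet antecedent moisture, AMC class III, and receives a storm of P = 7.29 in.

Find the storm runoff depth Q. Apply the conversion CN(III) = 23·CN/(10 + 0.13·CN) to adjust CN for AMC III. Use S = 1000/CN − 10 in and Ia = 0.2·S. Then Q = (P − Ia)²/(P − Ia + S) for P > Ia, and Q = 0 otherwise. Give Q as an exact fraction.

Q = 269683914721/52318704900 in ≈ 5.155 in

Adjust CN=66 to AMC III: 23·66/(10 + 0.13·66) → 1518 ÷ (929/50) = 75900/929 ≈ 81.701
S = 1000/(75900/929) − 10 = 1700/759 in ≈ 2.240 in
Ia = 0.2S: 0.2·2.240 = 0.448 in (exactly 340/759)
Excess rainfall: 7.290 − 0.448 = 6.842 in; P > Ia so Q > 0
Q: (519311/75900)² ÷ (689311/75900) = 269683914721/52318704900 in (≈ 5.155 in)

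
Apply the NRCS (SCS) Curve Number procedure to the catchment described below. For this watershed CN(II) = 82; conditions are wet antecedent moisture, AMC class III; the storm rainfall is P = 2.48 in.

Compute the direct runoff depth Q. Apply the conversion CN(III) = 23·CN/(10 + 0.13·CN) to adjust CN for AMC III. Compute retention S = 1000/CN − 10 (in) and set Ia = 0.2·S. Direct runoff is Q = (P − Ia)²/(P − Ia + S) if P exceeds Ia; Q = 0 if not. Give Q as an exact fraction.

CN(III) from CN(II)=82: (23·82)/(10 + 0.13·82) = 94300/1033 ≈ 91.288
Retention S: 1000/CN − 10 with CN=91.288 → S = 900/943 ≈ 0.954 in
Ia = 0.2S: 0.2·0.954 = 0.191 in (exactly 180/943)
P − Ia = 2.480 − 0.191 = 53966/23575 ≈ 2.289 in (> 0, runoff occurs)
Runoff Q = (P−Ia)²/(P−Ia+S) = (2.289)²/(2.289+0.954) = 1456164578/901342975 ≈ 1.616 in

Q = 1456164578/901342975 in ≈ 1.616 in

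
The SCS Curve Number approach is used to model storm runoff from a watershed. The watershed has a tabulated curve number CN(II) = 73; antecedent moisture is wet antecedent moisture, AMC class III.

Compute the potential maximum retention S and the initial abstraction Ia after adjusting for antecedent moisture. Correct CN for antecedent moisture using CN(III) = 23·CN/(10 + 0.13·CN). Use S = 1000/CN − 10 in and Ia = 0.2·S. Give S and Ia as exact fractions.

Adjust CN=73 to AMC III: 23·73/(10 + 0.13·73) → 1679 ÷ (1949/100) = 167900/1949 ≈ 86.147
Retention S: 1000/CN − 10 with CN=86.147 → S = 2700/1679 ≈ 1.608 in
Ia = 0.2·(2700/1679) = 540/1679 in ≈ 0.322 in

S = 2700/1679 in ≈ 1.608 in; Ia = 540/1679 in ≈ 0.322 in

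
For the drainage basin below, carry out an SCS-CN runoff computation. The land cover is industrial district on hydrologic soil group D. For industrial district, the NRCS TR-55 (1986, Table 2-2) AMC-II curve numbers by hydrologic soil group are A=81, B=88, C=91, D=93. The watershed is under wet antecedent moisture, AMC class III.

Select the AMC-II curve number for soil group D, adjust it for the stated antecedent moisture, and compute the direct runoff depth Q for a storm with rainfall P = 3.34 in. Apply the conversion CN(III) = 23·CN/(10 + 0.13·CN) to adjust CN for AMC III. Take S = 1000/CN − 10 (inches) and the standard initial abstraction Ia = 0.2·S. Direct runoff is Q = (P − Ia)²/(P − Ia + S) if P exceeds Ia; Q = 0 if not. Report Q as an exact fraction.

Q = 122649145369/41198530350 in ≈ 2.977 in

NRCS table: industrial district, soil group D → CN(II) = 93
CN(III) from CN(II)=93: (23·93)/(10 + 0.13·93) = 213900/2209 ≈ 96.831
Max retention: S = 1000/(213900/2209) − 10 = 700/2139 in (≈ 0.327 in)
Ia = 0.2S: 0.2·0.327 = 0.065 in (exactly 140/2139)
Excess rainfall: 3.340 − 0.065 = 3.275 in; P > Ia so Q > 0
Q: (350213/106950)² ÷ (385213/106950) = 122649145369/41198530350 in (≈ 2.977 in)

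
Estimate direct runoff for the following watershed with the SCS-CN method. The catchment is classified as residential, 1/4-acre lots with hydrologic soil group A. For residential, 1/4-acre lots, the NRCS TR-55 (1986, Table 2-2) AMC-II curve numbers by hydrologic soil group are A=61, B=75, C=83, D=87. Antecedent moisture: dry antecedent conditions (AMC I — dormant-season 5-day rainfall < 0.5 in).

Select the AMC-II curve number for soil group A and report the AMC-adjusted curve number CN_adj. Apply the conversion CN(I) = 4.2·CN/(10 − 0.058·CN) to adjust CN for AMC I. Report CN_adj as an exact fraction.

NRCS table: residential, 1/4-acre lots, soil group A → CN(II) = 61
CN(I) from CN(II)=61: (4.2·61)/(10 − 0.058·61) = 42700/1077 ≈ 39.647

CN_adj = 42700/1077 ≈ 39.647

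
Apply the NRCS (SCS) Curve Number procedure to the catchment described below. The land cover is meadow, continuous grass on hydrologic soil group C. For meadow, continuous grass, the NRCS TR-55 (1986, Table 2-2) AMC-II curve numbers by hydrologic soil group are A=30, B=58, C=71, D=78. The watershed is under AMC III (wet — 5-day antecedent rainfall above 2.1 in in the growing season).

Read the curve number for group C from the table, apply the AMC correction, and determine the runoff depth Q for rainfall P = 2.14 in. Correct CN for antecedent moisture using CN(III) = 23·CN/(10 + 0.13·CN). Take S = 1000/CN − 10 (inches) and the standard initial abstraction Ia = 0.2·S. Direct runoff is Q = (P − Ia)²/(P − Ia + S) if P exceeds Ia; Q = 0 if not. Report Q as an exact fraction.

Q = 21237524361/23738186150 in ≈ 0.895 in

NRCS table: meadow, continuous grass, soil group C → CN(II) = 71
Adjust CN=71 to AMC III: 23·71/(10 + 0.13·71) → 1633 ÷ (1923/100) = 163300/1923 ≈ 84.919
S = 1000/(163300/1923) − 10 = 2900/1633 in ≈ 1.776 in
Ia = 0.2S: 0.2·1.776 = 0.355 in (exactly 580/1633)
Excess rainfall: 2.140 − 0.355 = 1.785 in; P > Ia so Q > 0
Q: (145731/81650)² ÷ (290731/81650) = 21237524361/23738186150 in (≈ 0.895 in)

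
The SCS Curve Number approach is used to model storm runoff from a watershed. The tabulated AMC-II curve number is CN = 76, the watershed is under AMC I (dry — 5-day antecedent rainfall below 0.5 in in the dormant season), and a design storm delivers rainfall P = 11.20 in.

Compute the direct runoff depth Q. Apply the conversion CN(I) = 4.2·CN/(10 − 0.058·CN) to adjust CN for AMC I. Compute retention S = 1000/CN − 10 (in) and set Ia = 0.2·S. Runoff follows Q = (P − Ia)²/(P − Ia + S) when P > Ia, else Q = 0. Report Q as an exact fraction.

Adjust CN=76 to AMC I: 4.2·76/(10 − 0.058·76) → (1596/5) ÷ (699/125) = 13300/233 ≈ 57.082
Retention S: 1000/CN − 10 with CN=57.082 → S = 1000/133 ≈ 7.519 in
Initial abstraction Ia = S/5 = (1000/133)/5 = 200/133 ≈ 1.504 in
P − Ia = 11.200 − 1.504 = 6448/665 ≈ 9.696 in (> 0, runoff occurs)
Runoff Q = (P−Ia)²/(P−Ia+S) = (9.696)²/(9.696+7.519) = 5197088/951615 ≈ 5.461 in

Q = 5197088/951615 in ≈ 5.461 in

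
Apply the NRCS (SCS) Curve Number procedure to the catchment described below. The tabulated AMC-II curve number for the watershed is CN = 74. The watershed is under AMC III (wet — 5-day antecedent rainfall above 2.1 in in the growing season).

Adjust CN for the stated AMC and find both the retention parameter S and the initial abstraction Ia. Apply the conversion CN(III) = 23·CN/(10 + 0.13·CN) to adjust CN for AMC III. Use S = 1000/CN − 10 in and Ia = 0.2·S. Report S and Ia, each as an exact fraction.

S = 1300/851 in ≈ 1.528 in; Ia = 260/851 in ≈ 0.306 in

Wet (AMC III): CN(III) = 23·74/(10 + 0.13·74) = 1702/(981/50) = 85100/981 ≈ 86.748
S = 1000/(85100/981) − 10 = 1300/851 in ≈ 1.528 in
Initial abstraction Ia = S/5 = (1300/851)/5 = 260/851 ≈ 0.306 in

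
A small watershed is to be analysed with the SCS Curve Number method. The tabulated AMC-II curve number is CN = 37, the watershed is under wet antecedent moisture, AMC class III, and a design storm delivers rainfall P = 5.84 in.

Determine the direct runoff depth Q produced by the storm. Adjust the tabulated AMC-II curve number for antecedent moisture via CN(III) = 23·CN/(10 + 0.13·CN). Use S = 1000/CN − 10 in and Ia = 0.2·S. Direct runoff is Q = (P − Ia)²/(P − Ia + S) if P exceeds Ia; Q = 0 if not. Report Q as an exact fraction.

Q = 4300910258/2661991825 in ≈ 1.616 in

Wet (AMC III): CN(III) = 23·37/(10 + 0.13·37) = 851/(1481/100) = 85100/1481 ≈ 57.461
S = 1000/(85100/1481) − 10 = 6300/851 in ≈ 7.403 in
Ia = 0.2S: 0.2·7.403 = 1.481 in (exactly 1260/851)
Excess rainfall: 5.840 − 1.481 = 4.359 in; P > Ia so Q > 0
Runoff Q = (P−Ia)²/(P−Ia+S) = (4.359)²/(4.359+7.403) = 4300910258/2661991825 ≈ 1.616 in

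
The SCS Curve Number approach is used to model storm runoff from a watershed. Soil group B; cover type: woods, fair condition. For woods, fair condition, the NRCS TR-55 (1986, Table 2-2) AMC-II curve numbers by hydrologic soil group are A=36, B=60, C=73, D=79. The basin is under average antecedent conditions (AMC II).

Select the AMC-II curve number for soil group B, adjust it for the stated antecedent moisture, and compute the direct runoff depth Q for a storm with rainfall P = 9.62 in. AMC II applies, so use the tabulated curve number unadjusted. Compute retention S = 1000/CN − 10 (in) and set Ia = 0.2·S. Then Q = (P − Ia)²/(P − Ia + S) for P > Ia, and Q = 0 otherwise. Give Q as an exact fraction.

Q = 1545049/336450 in ≈ 4.592 in

NRCS table: woods, fair condition, soil group B → CN(II) = 60
AMC II — tabulated CN = 60 applies directly.
S = 1000/60 − 10 = 20/3 in ≈ 6.667 in
Ia = 0.2S: 0.2·6.667 = 1.333 in (exactly 4/3)
Since P=9.620 > Ia=1.333: effective rainfall P−Ia = 1243/150 in
Q: (1243/150)² ÷ (2243/150) = 1545049/336450 in (≈ 4.592 in)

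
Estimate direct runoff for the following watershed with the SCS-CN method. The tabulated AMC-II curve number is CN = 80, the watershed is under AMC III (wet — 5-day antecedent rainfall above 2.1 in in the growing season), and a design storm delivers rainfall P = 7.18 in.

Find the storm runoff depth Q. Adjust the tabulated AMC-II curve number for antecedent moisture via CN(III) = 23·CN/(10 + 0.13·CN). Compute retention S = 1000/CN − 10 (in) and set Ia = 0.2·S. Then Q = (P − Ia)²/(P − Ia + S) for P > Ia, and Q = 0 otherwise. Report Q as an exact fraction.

Adjust CN=80 to AMC III: 23·80/(10 + 0.13·80) → 1840 ÷ (102/5) = 4600/51 ≈ 90.196
Max retention: S = 1000/(4600/51) − 10 = 25/23 in (≈ 1.087 in)
Ia = 0.2·(25/23) = 5/23 in ≈ 0.217 in
P − Ia = 7.180 − 0.217 = 8007/1150 ≈ 6.963 in (> 0, runoff occurs)
Q = (8007/1150)²/((8007/1150) + 25/23) = (64112049/1322500)/(9257/1150) = 64112049/10645550 in ≈ 6.022 in

Q = 64112049/10645550 in ≈ 6.022 in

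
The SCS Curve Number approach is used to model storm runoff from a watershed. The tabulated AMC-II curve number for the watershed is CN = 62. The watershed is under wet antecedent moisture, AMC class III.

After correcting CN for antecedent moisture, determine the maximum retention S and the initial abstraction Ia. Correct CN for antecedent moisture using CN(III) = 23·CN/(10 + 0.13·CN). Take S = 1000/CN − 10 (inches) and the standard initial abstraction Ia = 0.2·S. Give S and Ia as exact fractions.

S = 1900/713 in ≈ 2.665 in; Ia = 380/713 in ≈ 0.533 in

CN(III) from CN(II)=62: (23·62)/(10 + 0.13·62) = 71300/903 ≈ 78.959
Retention S: 1000/CN − 10 with CN=78.959 → S = 1900/713 ≈ 2.665 in
Ia = 0.2S: 0.2·2.665 = 0.533 in (exactly 380/713)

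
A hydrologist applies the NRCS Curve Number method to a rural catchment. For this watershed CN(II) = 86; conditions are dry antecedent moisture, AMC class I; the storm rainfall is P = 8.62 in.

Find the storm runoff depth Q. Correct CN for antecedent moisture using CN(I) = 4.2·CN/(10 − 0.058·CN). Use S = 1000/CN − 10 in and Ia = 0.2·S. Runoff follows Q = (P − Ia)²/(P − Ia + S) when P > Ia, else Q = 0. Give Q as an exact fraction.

Q = 2560258801/487613550 in ≈ 5.251 in

CN(I) from CN(II)=86: (4.2·86)/(10 − 0.058·86) = 12900/179 ≈ 72.067
Retention S: 1000/CN − 10 with CN=72.067 → S = 500/129 ≈ 3.876 in
Ia = 0.2S: 0.2·3.876 = 0.775 in (exactly 100/129)
Excess rainfall: 8.620 − 0.775 = 7.845 in; P > Ia so Q > 0
Q = (50599/6450)²/((50599/6450) + 500/129) = (2560258801/41602500)/(75599/6450) = 2560258801/487613550 in ≈ 5.251 in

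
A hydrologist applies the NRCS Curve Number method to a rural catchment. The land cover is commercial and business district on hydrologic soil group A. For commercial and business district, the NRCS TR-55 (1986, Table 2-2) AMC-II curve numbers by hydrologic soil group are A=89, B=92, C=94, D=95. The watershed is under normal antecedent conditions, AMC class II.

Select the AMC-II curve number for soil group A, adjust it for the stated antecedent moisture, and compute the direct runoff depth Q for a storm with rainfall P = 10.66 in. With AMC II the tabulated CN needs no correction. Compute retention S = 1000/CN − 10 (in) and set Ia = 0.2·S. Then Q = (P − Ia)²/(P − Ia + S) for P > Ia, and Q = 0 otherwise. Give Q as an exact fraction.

Q = 2147117569/230674650 in ≈ 9.308 in

NRCS table: commercial and business district, soil group A → CN(II) = 89
CN(II) = 89; AMC II needs no correction.
Max retention: S = 1000/89 − 10 = 110/89 in (≈ 1.236 in)
Initial abstraction Ia = S/5 = (110/89)/5 = 22/89 ≈ 0.247 in
Since P=10.660 > Ia=0.247: effective rainfall P−Ia = 46337/4450 in
Runoff Q = (P−Ia)²/(P−Ia+S) = (10.413)²/(10.413+1.236) = 2147117569/230674650 ≈ 9.308 in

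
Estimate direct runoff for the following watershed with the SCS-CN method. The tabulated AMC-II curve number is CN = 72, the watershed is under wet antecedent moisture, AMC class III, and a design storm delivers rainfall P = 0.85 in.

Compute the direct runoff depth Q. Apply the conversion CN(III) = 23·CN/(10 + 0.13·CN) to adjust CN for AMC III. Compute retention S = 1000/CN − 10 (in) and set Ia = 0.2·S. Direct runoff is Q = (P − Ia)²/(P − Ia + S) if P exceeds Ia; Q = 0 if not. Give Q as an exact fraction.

Adjust CN=72 to AMC III: 23·72/(10 + 0.13·72) → 1656 ÷ (484/25) = 10350/121 ≈ 85.537
Retention S: 1000/CN − 10 with CN=85.537 → S = 350/207 ≈ 1.691 in
Initial abstraction Ia = S/5 = (350/207)/5 = 70/207 ≈ 0.338 in
Excess rainfall: 0.850 − 0.338 = 0.512 in; P > Ia so Q > 0
Runoff Q = (P−Ia)²/(P−Ia+S) = (0.512)²/(0.512+1.691) = 4490161/37752660 ≈ 0.119 in

Q = 4490161/37752660 in ≈ 0.119 in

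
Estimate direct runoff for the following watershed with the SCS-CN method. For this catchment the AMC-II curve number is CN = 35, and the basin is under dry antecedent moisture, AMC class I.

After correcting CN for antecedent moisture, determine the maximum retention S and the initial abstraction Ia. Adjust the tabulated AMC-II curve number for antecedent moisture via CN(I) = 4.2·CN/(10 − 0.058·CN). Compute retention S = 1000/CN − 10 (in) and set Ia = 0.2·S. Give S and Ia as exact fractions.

Adjust CN=35 to AMC I: 4.2·35/(10 − 0.058·35) → 147 ÷ (797/100) = 14700/797 ≈ 18.444
Max retention: S = 1000/(14700/797) − 10 = 6500/147 in (≈ 44.218 in)
Ia = 0.2S: 0.2·44.218 = 8.844 in (exactly 1300/147)

S = 6500/147 in ≈ 44.218 in; Ia = 1300/147 in ≈ 8.844 in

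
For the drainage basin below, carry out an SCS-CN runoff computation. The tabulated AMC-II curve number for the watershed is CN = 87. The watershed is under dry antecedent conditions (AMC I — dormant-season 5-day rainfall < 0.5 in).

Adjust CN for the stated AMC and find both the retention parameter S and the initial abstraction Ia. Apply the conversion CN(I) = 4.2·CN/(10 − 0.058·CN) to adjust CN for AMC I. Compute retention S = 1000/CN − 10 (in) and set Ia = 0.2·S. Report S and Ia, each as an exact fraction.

S = 6500/1827 in ≈ 3.558 in; Ia = 1300/1827 in ≈ 0.712 in

CN(I) from CN(II)=87: (4.2·87)/(10 − 0.058·87) = 182700/2477 ≈ 73.759
Max retention: S = 1000/(182700/2477) − 10 = 6500/1827 in (≈ 3.558 in)
Initial abstraction Ia = S/5 = (6500/1827)/5 = 1300/1827 ≈ 0.712 in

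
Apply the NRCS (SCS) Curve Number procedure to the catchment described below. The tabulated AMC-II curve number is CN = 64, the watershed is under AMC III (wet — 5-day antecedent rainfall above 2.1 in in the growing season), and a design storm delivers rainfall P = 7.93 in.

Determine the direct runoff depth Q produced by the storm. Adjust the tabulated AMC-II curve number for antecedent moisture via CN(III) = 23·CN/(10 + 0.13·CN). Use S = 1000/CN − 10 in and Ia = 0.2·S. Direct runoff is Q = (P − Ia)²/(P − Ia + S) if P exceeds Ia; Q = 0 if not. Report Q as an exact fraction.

Adjust CN=64 to AMC III: 23·64/(10 + 0.13·64) → 1472 ÷ (458/25) = 18400/229 ≈ 80.349
Max retention: S = 1000/(18400/229) − 10 = 225/92 in (≈ 2.446 in)
Ia = 0.2S: 0.2·2.446 = 0.489 in (exactly 45/92)
Since P=7.930 > Ia=0.489: effective rainfall P−Ia = 8557/1150 in
Runoff Q = (P−Ia)²/(P−Ia+S) = (7.441)²/(7.441+2.446) = 73222249/13074925 ≈ 5.600 in

Q = 73222249/13074925 in ≈ 5.600 in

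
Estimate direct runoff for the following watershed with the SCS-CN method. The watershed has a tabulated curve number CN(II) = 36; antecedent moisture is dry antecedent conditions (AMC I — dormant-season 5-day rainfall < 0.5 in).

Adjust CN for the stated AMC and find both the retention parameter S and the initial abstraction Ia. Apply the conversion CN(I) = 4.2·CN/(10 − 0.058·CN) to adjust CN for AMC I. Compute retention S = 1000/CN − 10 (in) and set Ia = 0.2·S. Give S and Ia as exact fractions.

S = 8000/189 in ≈ 42.328 in; Ia = 1600/189 in ≈ 8.466 in

Dry (AMC I): CN(I) = 4.2·36/(10 − 0.058·36) = (756/5)/(989/125) = 18900/989 ≈ 19.110
S = 1000/(18900/989) − 10 = 8000/189 in ≈ 42.328 in
Initial abstraction Ia = S/5 = (8000/189)/5 = 1600/189 ≈ 8.466 in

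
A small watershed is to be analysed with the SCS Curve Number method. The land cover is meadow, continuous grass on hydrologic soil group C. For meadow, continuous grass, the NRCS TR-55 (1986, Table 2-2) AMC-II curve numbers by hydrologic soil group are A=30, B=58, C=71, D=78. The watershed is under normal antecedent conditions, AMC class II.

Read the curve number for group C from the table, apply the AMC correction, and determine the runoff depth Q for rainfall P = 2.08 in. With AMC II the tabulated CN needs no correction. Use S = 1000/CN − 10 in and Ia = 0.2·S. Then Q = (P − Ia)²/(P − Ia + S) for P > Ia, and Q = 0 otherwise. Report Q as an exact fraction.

NRCS table: meadow, continuous grass, soil group C → CN(II) = 71
Average conditions: CN = 71 (no AMC adjustment).
Retention S: 1000/CN − 10 with CN=71.000 → S = 290/71 ≈ 4.085 in
Ia = 0.2S: 0.2·4.085 = 0.817 in (exactly 58/71)
Excess rainfall: 2.080 − 0.817 = 1.263 in; P > Ia so Q > 0
Q = (2242/1775)²/((2242/1775) + 290/71) = (5026564/3150625)/(9492/1775) = 1256641/4212075 in ≈ 0.298 in

Q = 1256641/4212075 in ≈ 0.298 in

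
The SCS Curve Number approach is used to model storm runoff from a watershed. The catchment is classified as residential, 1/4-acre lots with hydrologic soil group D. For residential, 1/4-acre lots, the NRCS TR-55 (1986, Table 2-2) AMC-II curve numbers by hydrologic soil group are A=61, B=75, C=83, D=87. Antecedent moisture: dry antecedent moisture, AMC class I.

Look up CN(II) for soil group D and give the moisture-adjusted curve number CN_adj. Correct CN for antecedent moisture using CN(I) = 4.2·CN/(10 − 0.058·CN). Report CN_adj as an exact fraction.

NRCS table: residential, 1/4-acre lots, soil group D → CN(II) = 87
Dry (AMC I): CN(I) = 4.2·87/(10 − 0.058·87) = (1827/5)/(2477/500) = 182700/2477 ≈ 73.759

CN_adj = 182700/2477 ≈ 73.759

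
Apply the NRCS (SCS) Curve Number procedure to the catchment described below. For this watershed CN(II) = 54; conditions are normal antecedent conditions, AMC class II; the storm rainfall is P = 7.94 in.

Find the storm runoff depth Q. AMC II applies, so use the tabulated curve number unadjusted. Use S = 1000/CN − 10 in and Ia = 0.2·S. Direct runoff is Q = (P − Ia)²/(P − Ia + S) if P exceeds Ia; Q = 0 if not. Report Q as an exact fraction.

CN(II) = 54; AMC II needs no correction.
S = 1000/54 − 10 = 230/27 in ≈ 8.519 in
Ia = 0.2·(230/27) = 46/27 in ≈ 1.704 in
Excess rainfall: 7.940 − 1.704 = 6.236 in; P > Ia so Q > 0
Runoff Q = (P−Ia)²/(P−Ia+S) = (6.236)²/(6.236+8.519) = 70879561/26890650 ≈ 2.636 in

Q = 70879561/26890650 in ≈ 2.636 in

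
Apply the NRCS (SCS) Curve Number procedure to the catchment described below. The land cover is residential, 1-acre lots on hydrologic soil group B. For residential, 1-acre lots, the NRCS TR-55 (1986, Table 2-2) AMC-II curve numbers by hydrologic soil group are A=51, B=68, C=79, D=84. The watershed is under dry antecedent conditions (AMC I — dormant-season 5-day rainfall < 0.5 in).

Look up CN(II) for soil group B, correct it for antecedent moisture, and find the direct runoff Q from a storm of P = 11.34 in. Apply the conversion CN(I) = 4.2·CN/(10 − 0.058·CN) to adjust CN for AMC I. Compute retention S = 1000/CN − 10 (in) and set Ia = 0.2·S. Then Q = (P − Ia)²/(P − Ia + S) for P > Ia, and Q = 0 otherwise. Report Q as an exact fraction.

NRCS table: residential, 1-acre lots, soil group B → CN(II) = 68
Adjust CN=68 to AMC I: 4.2·68/(10 − 0.058·68) → (1428/5) ÷ (757/125) = 35700/757 ≈ 47.160
Retention S: 1000/CN − 10 with CN=47.160 → S = 4000/357 ≈ 11.204 in
Ia = 0.2S: 0.2·11.204 = 2.241 in (exactly 800/357)
Since P=11.340 > Ia=2.241: effective rainfall P−Ia = 162419/17850 in
Runoff Q = (P−Ia)²/(P−Ia+S) = (9.099)²/(9.099+11.204) = 26379931561/6469179150 ≈ 4.078 in

Q = 26379931561/6469179150 in ≈ 4.078 in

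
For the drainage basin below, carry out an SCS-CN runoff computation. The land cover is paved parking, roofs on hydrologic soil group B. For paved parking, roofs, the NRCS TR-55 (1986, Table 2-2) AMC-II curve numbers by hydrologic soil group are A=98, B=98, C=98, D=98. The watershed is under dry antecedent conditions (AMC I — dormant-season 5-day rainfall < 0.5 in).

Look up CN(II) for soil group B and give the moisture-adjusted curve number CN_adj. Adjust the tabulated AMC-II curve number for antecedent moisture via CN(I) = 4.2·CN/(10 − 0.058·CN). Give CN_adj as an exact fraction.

CN_adj = 102900/1079 ≈ 95.366

NRCS table: paved parking, roofs, soil group B → CN(II) = 98
Dry (AMC I): CN(I) = 4.2·98/(10 − 0.058·98) = (2058/5)/(1079/250) = 102900/1079 ≈ 95.366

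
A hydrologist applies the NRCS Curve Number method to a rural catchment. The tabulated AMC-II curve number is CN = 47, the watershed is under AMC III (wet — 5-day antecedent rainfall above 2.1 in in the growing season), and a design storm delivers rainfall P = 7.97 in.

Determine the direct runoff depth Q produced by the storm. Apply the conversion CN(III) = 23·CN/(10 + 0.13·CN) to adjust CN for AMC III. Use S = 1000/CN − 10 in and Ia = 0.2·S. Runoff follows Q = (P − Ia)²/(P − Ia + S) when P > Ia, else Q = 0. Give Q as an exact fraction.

Wet (AMC III): CN(III) = 23·47/(10 + 0.13·47) = 1081/(1611/100) = 108100/1611 ≈ 67.101
Max retention: S = 1000/(108100/1611) − 10 = 5300/1081 in (≈ 4.903 in)
Ia = 0.2·(5300/1081) = 1060/1081 in ≈ 0.981 in
Excess rainfall: 7.970 − 0.981 = 6.989 in; P > Ia so Q > 0
Q = (755557/108100)²/((755557/108100) + 5300/1081) = (570866380249/11685610000)/(1285557/108100) = 570866380249/138968711700 in ≈ 4.108 in

Q = 570866380249/138968711700 in ≈ 4.108 in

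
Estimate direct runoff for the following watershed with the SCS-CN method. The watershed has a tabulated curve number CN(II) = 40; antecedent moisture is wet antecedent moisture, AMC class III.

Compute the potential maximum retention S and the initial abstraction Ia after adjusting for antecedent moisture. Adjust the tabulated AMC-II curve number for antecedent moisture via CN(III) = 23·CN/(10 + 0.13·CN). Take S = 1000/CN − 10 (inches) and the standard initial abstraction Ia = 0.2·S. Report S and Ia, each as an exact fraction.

S = 150/23 in ≈ 6.522 in; Ia = 30/23 in ≈ 1.304 in

Adjust CN=40 to AMC III: 23·40/(10 + 0.13·40) → 920 ÷ (76/5) = 1150/19 ≈ 60.526
Retention S: 1000/CN − 10 with CN=60.526 → S = 150/23 ≈ 6.522 in
Ia = 0.2S: 0.2·6.522 = 1.304 in (exactly 30/23)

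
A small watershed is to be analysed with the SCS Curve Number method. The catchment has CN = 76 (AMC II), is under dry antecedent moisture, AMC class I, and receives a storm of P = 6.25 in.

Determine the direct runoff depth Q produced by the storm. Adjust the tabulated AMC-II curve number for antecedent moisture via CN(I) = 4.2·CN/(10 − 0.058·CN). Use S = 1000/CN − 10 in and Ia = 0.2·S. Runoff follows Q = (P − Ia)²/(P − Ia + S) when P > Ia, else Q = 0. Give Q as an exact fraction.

Q = 255025/138852 in ≈ 1.837 in

Dry (AMC I): CN(I) = 4.2·76/(10 − 0.058·76) = (1596/5)/(699/125) = 13300/233 ≈ 57.082
Retention S: 1000/CN − 10 with CN=57.082 → S = 1000/133 ≈ 7.519 in
Ia = 0.2S: 0.2·7.519 = 1.504 in (exactly 200/133)
Since P=6.250 > Ia=1.504: effective rainfall P−Ia = 2525/532 in
Q: (2525/532)² ÷ (6525/532) = 255025/138852 in (≈ 1.837 in)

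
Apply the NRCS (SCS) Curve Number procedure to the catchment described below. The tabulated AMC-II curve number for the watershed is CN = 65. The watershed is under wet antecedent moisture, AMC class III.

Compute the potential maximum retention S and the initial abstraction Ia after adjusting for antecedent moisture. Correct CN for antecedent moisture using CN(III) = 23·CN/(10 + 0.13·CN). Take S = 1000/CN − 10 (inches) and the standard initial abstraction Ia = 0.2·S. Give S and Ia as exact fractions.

CN(III) from CN(II)=65: (23·65)/(10 + 0.13·65) = 29900/369 ≈ 81.030
Max retention: S = 1000/(29900/369) − 10 = 700/299 in (≈ 2.341 in)
Ia = 0.2S: 0.2·2.341 = 0.468 in (exactly 140/299)

S = 700/299 in ≈ 2.341 in; Ia = 140/299 in ≈ 0.468 in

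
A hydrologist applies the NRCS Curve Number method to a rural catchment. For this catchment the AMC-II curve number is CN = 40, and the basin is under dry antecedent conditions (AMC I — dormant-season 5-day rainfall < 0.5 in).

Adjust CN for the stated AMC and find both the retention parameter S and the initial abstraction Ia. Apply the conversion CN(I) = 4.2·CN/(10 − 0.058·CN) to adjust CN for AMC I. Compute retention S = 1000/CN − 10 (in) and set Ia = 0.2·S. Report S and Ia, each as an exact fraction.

CN(I) from CN(II)=40: (4.2·40)/(10 − 0.058·40) = 175/8 ≈ 21.875
Retention S: 1000/CN − 10 with CN=21.875 → S = 250/7 ≈ 35.714 in
Ia = 0.2·(250/7) = 50/7 in ≈ 7.143 in

S = 250/7 in ≈ 35.714 in; Ia = 50/7 in ≈ 7.143 in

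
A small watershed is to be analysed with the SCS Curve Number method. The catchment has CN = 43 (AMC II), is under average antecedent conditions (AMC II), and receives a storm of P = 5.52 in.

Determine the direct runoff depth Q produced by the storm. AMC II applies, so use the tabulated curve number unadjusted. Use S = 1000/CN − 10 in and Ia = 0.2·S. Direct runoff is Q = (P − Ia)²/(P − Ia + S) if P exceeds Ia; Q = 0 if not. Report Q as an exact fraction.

Q = 528392/1035225 in ≈ 0.510 in

CN(II) = 43; AMC II needs no correction.
S = 1000/43 − 10 = 570/43 in ≈ 13.256 in
Initial abstraction Ia = S/5 = (570/43)/5 = 114/43 ≈ 2.651 in
P − Ia = 5.520 − 2.651 = 3084/1075 ≈ 2.869 in (> 0, runoff occurs)
Runoff Q = (P−Ia)²/(P−Ia+S) = (2.869)²/(2.869+13.256) = 528392/1035225 ≈ 0.510 in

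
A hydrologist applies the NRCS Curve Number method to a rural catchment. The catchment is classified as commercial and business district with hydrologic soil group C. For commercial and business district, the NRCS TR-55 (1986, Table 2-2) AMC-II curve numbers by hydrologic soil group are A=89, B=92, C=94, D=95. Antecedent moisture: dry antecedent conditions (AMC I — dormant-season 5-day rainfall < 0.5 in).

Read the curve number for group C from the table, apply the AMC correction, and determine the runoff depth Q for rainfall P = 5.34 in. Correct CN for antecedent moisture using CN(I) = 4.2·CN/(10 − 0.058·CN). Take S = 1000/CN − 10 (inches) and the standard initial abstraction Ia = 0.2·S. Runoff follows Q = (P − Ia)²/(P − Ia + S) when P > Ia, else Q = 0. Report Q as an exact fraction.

NRCS table: commercial and business district, soil group C → CN(II) = 94
CN(I) from CN(II)=94: (4.2·94)/(10 − 0.058·94) = 32900/379 ≈ 86.807
S = 1000/(32900/379) − 10 = 500/329 in ≈ 1.520 in
Initial abstraction Ia = S/5 = (500/329)/5 = 100/329 ≈ 0.304 in
Since P=5.340 > Ia=0.304: effective rainfall P−Ia = 82843/16450 in
Q: (82843/16450)² ÷ (107843/16450) = 6862962649/1774017350 in (≈ 3.869 in)

Q = 6862962649/1774017350 in ≈ 3.869 in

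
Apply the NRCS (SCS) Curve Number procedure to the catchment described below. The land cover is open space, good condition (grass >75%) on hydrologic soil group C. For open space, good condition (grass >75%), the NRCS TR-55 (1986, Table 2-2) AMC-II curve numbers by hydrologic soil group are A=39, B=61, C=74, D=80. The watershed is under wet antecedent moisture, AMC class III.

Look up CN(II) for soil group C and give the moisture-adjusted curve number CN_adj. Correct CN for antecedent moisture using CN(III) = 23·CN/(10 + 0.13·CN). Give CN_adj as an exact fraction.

NRCS table: open space, good condition (grass >75%), soil group C → CN(II) = 74
CN(III) from CN(II)=74: (23·74)/(10 + 0.13·74) = 85100/981 ≈ 86.748

CN_adj = 85100/981 ≈ 86.748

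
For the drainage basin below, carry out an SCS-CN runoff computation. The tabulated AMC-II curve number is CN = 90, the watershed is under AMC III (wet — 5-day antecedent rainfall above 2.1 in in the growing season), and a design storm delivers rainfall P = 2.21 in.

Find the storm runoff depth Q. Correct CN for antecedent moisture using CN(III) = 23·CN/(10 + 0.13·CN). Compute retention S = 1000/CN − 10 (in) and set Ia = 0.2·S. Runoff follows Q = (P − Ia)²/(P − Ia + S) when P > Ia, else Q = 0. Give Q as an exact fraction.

Q = 1913800009/1112562900 in ≈ 1.720 in

Adjust CN=90 to AMC III: 23·90/(10 + 0.13·90) → 2070 ÷ (217/10) = 20700/217 ≈ 95.392
Max retention: S = 1000/(20700/217) − 10 = 100/207 in (≈ 0.483 in)
Ia = 0.2S: 0.2·0.483 = 0.097 in (exactly 20/207)
Excess rainfall: 2.210 − 0.097 = 2.113 in; P > Ia so Q > 0
Q = (43747/20700)²/((43747/20700) + 100/207) = (1913800009/428490000)/(53747/20700) = 1913800009/1112562900 in ≈ 1.720 in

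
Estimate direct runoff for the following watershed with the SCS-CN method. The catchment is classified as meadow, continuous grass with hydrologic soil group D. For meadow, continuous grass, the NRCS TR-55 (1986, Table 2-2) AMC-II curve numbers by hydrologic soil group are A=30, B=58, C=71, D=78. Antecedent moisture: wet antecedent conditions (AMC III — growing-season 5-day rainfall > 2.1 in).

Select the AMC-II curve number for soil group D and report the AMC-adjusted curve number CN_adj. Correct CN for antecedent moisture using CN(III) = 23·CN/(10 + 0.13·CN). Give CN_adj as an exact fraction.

CN_adj = 89700/1007 ≈ 89.076

NRCS table: meadow, continuous grass, soil group D → CN(II) = 78
Adjust CN=78 to AMC III: 23·78/(10 + 0.13·78) → 1794 ÷ (1007/50) = 89700/1007 ≈ 89.076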